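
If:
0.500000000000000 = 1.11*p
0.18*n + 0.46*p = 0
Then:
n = -1.15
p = 0.45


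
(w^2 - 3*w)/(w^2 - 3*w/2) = 2*(w - 3)/(2*w - 3)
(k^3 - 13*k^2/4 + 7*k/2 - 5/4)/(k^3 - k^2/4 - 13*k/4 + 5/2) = (k - 1)/(k + 2)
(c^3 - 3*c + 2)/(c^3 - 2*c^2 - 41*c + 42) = (c^2 + c - 2)/(c^2 - c - 42)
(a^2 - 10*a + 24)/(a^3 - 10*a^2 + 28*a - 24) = (a - 4)/(a^2 - 4*a + 4)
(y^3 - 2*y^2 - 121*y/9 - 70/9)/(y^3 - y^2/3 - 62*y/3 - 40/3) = (y + 7/3)/(y + 4)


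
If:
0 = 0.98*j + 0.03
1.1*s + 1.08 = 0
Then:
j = -0.03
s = -0.98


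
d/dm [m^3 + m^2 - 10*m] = 3*m^2 + 2*m - 10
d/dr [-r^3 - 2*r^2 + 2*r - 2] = -3*r^2 - 4*r + 2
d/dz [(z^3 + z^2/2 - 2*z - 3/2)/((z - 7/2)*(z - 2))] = (4*z^4 - 44*z^3 + 81*z^2 + 40*z - 89)/(4*z^4 - 44*z^3 + 177*z^2 - 308*z + 196)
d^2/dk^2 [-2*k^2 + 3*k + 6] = -4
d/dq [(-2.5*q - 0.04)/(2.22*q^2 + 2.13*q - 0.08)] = (5.55*q^2 + 0.1776*q + 0.2852)/(4.9284*q^4 + 9.4572*q^3 + 4.1817*q^2 - 0.3408*q + 0.0064)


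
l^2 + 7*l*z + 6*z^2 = (l + z)*(l + 6*z)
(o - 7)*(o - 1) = o^2 - 8*o + 7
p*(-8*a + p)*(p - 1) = -8*a*p^2 + 8*a*p + p^3 - p^2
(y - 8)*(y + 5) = y^2 - 3*y - 40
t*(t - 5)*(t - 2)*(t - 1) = t^4 - 8*t^3 + 17*t^2 - 10*t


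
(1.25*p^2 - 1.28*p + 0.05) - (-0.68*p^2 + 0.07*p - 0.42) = 1.93*p^2 - 1.35*p + 0.47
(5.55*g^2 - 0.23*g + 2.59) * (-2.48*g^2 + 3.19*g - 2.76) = -13.764*g^4 + 18.2749*g^3 - 22.4749*g^2 + 8.8969*g - 7.1484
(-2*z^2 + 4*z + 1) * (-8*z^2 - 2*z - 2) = 16*z^4 - 28*z^3 - 12*z^2 - 10*z - 2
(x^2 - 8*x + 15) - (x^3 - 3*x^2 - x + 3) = -x^3 + 4*x^2 - 7*x + 12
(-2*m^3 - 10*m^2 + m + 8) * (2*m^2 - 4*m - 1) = -4*m^5 - 12*m^4 + 44*m^3 + 22*m^2 - 33*m - 8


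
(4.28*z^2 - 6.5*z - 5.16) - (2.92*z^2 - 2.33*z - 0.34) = 1.36*z^2 - 4.17*z - 4.82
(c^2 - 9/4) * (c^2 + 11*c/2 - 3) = c^4 + 11*c^3/2 - 21*c^2/4 - 99*c/8 + 27/4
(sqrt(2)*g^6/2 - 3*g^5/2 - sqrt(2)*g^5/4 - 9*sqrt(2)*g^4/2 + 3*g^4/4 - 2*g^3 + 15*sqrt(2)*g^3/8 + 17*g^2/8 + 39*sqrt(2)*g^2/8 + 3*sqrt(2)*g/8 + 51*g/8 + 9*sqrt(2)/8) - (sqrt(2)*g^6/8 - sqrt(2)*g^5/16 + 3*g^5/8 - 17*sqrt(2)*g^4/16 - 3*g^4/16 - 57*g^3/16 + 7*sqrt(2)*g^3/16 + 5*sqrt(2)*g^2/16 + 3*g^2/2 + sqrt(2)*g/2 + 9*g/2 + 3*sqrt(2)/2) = 3*sqrt(2)*g^6/8 - 15*g^5/8 - 3*sqrt(2)*g^5/16 - 55*sqrt(2)*g^4/16 + 15*g^4/16 + 25*g^3/16 + 23*sqrt(2)*g^3/16 + 5*g^2/8 + 73*sqrt(2)*g^2/16 - sqrt(2)*g/8 + 15*g/8 - 3*sqrt(2)/8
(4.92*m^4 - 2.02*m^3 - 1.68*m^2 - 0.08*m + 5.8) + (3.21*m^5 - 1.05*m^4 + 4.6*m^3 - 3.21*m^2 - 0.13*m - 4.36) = 3.21*m^5 + 3.87*m^4 + 2.58*m^3 - 4.89*m^2 - 0.21*m + 1.44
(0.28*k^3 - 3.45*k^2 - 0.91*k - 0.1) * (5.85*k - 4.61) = 1.638*k^4 - 21.4733*k^3 + 10.581*k^2 + 3.6101*k + 0.461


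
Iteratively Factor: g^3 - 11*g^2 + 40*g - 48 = (g - 3)*(g^2 - 8*g + 16) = (g - 4)*(g - 3)*(g - 4)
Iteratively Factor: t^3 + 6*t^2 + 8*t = (t)*(t^2 + 6*t + 8) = t*(t + 4)*(t + 2)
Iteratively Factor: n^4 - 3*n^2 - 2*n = (n - 2)*(n^3 + 2*n^2 + n) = (n - 2)*(n + 1)*(n^2 + n) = (n - 2)*(n + 1)^2*(n)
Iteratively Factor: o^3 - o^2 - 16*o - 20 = (o + 2)*(o^2 - 3*o - 10) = (o - 5)*(o + 2)*(o + 2)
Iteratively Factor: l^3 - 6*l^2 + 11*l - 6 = (l - 2)*(l^2 - 4*l + 3) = (l - 2)*(l - 1)*(l - 3)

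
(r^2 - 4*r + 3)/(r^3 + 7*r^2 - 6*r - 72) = (r - 1)/(r^2 + 10*r + 24)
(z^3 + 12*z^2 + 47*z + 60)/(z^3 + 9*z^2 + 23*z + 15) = (z + 4)/(z + 1)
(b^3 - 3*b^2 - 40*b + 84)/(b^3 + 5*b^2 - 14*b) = (b^2 - b - 42)/(b*(b + 7))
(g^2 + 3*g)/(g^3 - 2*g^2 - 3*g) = (g + 3)/(g^2 - 2*g - 3)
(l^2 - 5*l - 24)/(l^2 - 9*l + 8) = (l + 3)/(l - 1)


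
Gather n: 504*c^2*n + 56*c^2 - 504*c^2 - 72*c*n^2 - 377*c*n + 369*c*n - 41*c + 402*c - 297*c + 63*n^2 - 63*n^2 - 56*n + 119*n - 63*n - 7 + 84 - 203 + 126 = -448*c^2 - 72*c*n^2 + 64*c + n*(504*c^2 - 8*c)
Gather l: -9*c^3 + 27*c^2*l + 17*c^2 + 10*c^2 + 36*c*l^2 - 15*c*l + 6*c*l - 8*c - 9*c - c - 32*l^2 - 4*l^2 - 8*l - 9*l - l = -9*c^3 + 27*c^2 - 18*c + l^2*(36*c - 36) + l*(27*c^2 - 9*c - 18)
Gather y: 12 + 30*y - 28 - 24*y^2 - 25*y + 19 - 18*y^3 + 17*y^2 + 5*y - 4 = -18*y^3 - 7*y^2 + 10*y - 1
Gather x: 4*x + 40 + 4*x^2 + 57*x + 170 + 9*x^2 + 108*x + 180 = 13*x^2 + 169*x + 390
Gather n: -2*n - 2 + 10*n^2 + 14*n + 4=10*n^2 + 12*n + 2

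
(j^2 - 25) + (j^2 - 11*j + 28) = 2*j^2 - 11*j + 3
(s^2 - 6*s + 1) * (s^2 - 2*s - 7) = s^4 - 8*s^3 + 6*s^2 + 40*s - 7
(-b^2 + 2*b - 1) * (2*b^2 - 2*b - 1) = -2*b^4 + 6*b^3 - 5*b^2 + 1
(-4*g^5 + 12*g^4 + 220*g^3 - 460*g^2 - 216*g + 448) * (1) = -4*g^5 + 12*g^4 + 220*g^3 - 460*g^2 - 216*g + 448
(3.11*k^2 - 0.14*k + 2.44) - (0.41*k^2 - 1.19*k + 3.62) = 2.7*k^2 + 1.05*k - 1.18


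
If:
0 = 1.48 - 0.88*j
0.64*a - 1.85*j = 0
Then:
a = 4.86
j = 1.68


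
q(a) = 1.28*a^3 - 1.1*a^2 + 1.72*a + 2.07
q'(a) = 3.84*a^2 - 2.2*a + 1.72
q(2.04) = 11.87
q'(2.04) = 13.21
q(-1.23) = -4.09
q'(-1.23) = 10.24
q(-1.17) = -3.50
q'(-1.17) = 9.55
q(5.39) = 179.82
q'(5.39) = 101.42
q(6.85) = 373.65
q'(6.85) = 166.83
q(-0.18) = 1.72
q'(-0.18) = 2.24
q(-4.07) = -109.45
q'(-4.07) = 74.28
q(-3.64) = -80.50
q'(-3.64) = 60.61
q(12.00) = 2076.15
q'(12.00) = 528.28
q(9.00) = 861.57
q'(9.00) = 292.96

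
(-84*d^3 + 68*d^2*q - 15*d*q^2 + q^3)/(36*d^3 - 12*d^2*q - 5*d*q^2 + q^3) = (-7*d + q)/(3*d + q)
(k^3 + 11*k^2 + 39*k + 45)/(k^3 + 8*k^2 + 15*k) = (k + 3)/k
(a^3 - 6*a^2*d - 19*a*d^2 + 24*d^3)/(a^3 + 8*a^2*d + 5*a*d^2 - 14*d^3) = (a^2 - 5*a*d - 24*d^2)/(a^2 + 9*a*d + 14*d^2)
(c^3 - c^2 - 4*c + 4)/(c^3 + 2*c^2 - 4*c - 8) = (c - 1)/(c + 2)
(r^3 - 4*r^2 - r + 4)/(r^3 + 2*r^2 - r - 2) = (r - 4)/(r + 2)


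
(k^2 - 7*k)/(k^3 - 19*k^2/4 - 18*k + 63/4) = 4*k/(4*k^2 + 9*k - 9)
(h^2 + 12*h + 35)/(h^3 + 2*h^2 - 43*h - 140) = (h + 7)/(h^2 - 3*h - 28)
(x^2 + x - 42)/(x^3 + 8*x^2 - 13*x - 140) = (x - 6)/(x^2 + x - 20)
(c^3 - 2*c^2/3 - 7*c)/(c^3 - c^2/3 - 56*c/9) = 3*(c - 3)/(3*c - 8)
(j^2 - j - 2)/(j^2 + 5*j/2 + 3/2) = 2*(j - 2)/(2*j + 3)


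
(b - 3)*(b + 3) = b^2 - 9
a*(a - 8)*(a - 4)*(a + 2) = a^4 - 10*a^3 + 8*a^2 + 64*a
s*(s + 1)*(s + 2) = s^3 + 3*s^2 + 2*s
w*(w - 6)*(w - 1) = w^3 - 7*w^2 + 6*w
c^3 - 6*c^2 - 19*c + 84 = (c - 7)*(c - 3)*(c + 4)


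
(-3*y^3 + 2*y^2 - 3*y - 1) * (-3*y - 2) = 9*y^4 + 5*y^2 + 9*y + 2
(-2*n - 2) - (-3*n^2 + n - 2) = 3*n^2 - 3*n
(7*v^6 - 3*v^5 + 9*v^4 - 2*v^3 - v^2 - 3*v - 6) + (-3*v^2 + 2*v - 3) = 7*v^6 - 3*v^5 + 9*v^4 - 2*v^3 - 4*v^2 - v - 9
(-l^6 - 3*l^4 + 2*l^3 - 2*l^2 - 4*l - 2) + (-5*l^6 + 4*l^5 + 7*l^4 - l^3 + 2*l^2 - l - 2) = -6*l^6 + 4*l^5 + 4*l^4 + l^3 - 5*l - 4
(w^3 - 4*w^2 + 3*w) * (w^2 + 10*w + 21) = w^5 + 6*w^4 - 16*w^3 - 54*w^2 + 63*w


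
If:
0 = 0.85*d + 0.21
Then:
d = -0.25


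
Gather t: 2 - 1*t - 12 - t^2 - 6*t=-t^2 - 7*t - 10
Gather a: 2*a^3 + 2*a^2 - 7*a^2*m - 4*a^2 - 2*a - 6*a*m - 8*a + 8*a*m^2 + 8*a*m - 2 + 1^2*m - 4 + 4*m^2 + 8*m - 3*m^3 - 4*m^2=2*a^3 + a^2*(-7*m - 2) + a*(8*m^2 + 2*m - 10) - 3*m^3 + 9*m - 6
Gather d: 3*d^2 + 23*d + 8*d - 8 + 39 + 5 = 3*d^2 + 31*d + 36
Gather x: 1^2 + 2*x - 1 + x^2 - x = x^2 + x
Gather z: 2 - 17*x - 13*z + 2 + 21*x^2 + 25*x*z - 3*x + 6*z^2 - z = 21*x^2 - 20*x + 6*z^2 + z*(25*x - 14) + 4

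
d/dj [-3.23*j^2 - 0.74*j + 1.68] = -6.46*j - 0.74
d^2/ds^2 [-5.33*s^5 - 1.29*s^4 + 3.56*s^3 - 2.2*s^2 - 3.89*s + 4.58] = -106.6*s^3 - 15.48*s^2 + 21.36*s - 4.4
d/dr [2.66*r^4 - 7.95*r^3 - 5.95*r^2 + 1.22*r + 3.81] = 10.64*r^3 - 23.85*r^2 - 11.9*r + 1.22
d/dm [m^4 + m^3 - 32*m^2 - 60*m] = 4*m^3 + 3*m^2 - 64*m - 60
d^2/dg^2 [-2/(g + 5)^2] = -12/(g + 5)^4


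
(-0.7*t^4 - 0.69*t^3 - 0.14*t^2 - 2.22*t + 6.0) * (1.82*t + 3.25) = -1.274*t^5 - 3.5308*t^4 - 2.4973*t^3 - 4.4954*t^2 + 3.705*t + 19.5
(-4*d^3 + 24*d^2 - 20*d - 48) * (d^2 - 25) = -4*d^5 + 24*d^4 + 80*d^3 - 648*d^2 + 500*d + 1200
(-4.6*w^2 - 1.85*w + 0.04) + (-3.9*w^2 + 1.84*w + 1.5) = -8.5*w^2 - 0.01*w + 1.54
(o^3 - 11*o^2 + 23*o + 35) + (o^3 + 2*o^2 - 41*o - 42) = 2*o^3 - 9*o^2 - 18*o - 7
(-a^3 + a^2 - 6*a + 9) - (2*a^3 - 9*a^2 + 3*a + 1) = -3*a^3 + 10*a^2 - 9*a + 8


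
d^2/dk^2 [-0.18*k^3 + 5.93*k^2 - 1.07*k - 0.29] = 11.86 - 1.08*k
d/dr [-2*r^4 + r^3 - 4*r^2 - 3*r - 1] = -8*r^3 + 3*r^2 - 8*r - 3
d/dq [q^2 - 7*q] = 2*q - 7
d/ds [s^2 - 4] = 2*s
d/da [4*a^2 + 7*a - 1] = 8*a + 7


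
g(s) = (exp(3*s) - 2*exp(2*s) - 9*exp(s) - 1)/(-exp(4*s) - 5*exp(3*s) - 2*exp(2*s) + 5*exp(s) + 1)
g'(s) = (3*exp(3*s) - 4*exp(2*s) - 9*exp(s))/(-exp(4*s) - 5*exp(3*s) - 2*exp(2*s) + 5*exp(s) + 1) + (exp(3*s) - 2*exp(2*s) - 9*exp(s) - 1)*(4*exp(4*s) + 15*exp(3*s) + 4*exp(2*s) - 5*exp(s))/(-exp(4*s) - 5*exp(3*s) - 2*exp(2*s) + 5*exp(s) + 1)^2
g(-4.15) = -1.06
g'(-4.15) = -0.06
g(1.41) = 0.00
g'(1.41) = -0.18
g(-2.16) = -1.34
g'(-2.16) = -0.27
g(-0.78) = -2.32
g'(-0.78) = -2.16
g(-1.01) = -1.96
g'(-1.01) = -1.17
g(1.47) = -0.01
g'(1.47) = -0.15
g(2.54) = -0.04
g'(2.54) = 0.02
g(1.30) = 0.03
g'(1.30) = -0.23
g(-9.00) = -1.00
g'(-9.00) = 0.00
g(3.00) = -0.03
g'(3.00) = 0.02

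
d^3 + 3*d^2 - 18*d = d*(d - 3)*(d + 6)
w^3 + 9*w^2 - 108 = (w - 3)*(w + 6)^2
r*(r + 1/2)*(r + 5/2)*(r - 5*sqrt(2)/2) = r^4 - 5*sqrt(2)*r^3/2 + 3*r^3 - 15*sqrt(2)*r^2/2 + 5*r^2/4 - 25*sqrt(2)*r/8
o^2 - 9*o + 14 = (o - 7)*(o - 2)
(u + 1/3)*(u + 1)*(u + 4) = u^3 + 16*u^2/3 + 17*u/3 + 4/3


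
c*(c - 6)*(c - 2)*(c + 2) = c^4 - 6*c^3 - 4*c^2 + 24*c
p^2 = p^2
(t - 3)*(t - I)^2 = t^3 - 3*t^2 - 2*I*t^2 - t + 6*I*t + 3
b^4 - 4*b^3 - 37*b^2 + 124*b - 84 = (b - 7)*(b - 2)*(b - 1)*(b + 6)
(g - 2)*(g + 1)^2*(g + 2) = g^4 + 2*g^3 - 3*g^2 - 8*g - 4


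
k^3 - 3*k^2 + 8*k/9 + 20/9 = (k - 2)*(k - 5/3)*(k + 2/3)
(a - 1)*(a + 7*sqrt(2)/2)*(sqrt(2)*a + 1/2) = sqrt(2)*a^3 - sqrt(2)*a^2 + 15*a^2/2 - 15*a/2 + 7*sqrt(2)*a/4 - 7*sqrt(2)/4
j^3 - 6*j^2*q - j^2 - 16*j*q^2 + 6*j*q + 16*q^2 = (j - 1)*(j - 8*q)*(j + 2*q)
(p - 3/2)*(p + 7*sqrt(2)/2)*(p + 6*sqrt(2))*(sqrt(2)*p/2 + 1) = sqrt(2)*p^4/2 - 3*sqrt(2)*p^3/4 + 21*p^3/2 - 63*p^2/4 + 61*sqrt(2)*p^2/2 - 183*sqrt(2)*p/4 + 42*p - 63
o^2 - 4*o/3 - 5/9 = (o - 5/3)*(o + 1/3)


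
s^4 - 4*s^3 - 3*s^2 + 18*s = s*(s - 3)^2*(s + 2)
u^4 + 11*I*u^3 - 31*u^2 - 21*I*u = u*(u + I)*(u + 3*I)*(u + 7*I)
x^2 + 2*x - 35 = (x - 5)*(x + 7)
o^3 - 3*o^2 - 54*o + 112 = (o - 8)*(o - 2)*(o + 7)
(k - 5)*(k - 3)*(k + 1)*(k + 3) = k^4 - 4*k^3 - 14*k^2 + 36*k + 45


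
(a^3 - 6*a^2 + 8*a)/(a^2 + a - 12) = a*(a^2 - 6*a + 8)/(a^2 + a - 12)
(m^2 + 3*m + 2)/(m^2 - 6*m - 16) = (m + 1)/(m - 8)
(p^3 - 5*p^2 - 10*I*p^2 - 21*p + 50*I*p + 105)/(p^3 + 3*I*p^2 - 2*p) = (p^3 + p^2*(-5 - 10*I) + p*(-21 + 50*I) + 105)/(p*(p^2 + 3*I*p - 2))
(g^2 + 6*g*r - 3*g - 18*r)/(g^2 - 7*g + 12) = (g + 6*r)/(g - 4)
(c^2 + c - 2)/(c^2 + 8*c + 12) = (c - 1)/(c + 6)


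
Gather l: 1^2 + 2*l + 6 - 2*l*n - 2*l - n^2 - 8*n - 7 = -2*l*n - n^2 - 8*n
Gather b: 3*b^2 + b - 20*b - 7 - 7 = 3*b^2 - 19*b - 14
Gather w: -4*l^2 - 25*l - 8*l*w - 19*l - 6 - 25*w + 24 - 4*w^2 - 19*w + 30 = -4*l^2 - 44*l - 4*w^2 + w*(-8*l - 44) + 48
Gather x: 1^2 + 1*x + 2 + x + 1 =2*x + 4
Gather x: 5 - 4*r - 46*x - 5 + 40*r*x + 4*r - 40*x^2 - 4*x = -40*x^2 + x*(40*r - 50)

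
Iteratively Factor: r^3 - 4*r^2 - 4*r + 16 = (r + 2)*(r^2 - 6*r + 8) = (r - 4)*(r + 2)*(r - 2)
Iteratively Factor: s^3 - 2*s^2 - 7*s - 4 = (s + 1)*(s^2 - 3*s - 4) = (s + 1)^2*(s - 4)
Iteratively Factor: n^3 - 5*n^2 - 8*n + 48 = (n - 4)*(n^2 - n - 12) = (n - 4)*(n + 3)*(n - 4)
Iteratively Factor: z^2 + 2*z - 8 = (z + 4)*(z - 2)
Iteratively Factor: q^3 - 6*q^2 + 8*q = (q)*(q^2 - 6*q + 8) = q*(q - 4)*(q - 2)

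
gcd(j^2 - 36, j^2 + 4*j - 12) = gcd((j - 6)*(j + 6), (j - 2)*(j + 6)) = j + 6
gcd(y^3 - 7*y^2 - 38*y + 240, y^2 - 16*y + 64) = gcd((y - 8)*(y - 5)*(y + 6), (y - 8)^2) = y - 8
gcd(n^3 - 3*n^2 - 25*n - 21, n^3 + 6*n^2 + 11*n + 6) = n^2 + 4*n + 3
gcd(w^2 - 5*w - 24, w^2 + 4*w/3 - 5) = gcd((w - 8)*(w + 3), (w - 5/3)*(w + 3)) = w + 3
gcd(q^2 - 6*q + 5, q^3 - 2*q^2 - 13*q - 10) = q - 5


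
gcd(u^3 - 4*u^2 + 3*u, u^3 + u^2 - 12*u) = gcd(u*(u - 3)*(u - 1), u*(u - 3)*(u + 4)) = u^2 - 3*u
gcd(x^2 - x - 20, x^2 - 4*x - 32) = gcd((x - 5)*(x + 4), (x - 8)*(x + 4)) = x + 4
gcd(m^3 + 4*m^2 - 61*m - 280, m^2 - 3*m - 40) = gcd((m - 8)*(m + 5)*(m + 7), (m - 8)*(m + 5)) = m^2 - 3*m - 40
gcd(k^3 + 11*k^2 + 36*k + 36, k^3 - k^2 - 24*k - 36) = k^2 + 5*k + 6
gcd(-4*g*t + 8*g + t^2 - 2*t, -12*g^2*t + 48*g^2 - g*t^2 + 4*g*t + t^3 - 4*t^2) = -4*g + t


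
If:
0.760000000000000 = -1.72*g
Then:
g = -0.44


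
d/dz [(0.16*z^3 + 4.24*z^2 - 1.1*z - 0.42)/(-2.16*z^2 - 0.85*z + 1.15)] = (-0.3456*z^4 - 0.272000000000002*z^3 - 5.428*z^2 + 7.9376*z - 1.622)/(4.6656*z^4 + 3.672*z^3 - 4.2455*z^2 - 1.955*z + 1.3225)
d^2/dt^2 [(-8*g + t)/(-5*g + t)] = 6*g/(5*g - t)^3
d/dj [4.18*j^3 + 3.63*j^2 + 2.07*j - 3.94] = 12.54*j^2 + 7.26*j + 2.07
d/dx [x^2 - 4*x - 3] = 2*x - 4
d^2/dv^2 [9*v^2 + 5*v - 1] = 18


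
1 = 1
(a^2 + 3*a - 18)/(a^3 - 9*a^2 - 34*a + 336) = (a - 3)/(a^2 - 15*a + 56)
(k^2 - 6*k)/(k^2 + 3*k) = (k - 6)/(k + 3)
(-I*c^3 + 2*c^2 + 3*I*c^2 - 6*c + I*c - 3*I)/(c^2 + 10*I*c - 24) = (-I*c^3 + c^2*(2 + 3*I) + c*(-6 + I) - 3*I)/(c^2 + 10*I*c - 24)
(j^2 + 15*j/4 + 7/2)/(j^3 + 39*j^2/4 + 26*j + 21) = 1/(j + 6)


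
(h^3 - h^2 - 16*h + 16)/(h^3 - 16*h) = (h - 1)/h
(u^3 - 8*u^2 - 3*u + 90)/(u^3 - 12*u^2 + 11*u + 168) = (u^2 - 11*u + 30)/(u^2 - 15*u + 56)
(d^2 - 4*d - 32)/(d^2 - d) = (d^2 - 4*d - 32)/(d*(d - 1))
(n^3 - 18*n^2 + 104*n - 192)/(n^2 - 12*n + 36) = (n^2 - 12*n + 32)/(n - 6)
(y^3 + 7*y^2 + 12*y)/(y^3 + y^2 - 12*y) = (y + 3)/(y - 3)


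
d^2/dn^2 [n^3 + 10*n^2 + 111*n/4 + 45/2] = 6*n + 20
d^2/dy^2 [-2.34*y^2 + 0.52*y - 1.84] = -4.68000000000000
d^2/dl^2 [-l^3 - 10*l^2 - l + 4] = -6*l - 20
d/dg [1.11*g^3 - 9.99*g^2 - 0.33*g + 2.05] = 3.33*g^2 - 19.98*g - 0.33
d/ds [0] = 0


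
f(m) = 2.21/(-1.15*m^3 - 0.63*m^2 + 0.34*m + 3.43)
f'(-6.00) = 0.00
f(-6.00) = 0.01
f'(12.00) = 0.00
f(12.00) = -0.00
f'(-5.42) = 0.01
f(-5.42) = 0.01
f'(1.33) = 4240.85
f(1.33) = 35.50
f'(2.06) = 0.51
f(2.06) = -0.26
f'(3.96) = 0.02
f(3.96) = -0.03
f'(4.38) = 0.01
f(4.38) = -0.02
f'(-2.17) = 0.22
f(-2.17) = 0.19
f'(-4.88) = 0.01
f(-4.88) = 0.02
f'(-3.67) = 0.04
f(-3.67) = 0.04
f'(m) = 2.21*(3.45*m^2 + 1.26*m - 0.34)/(-1.15*m^3 - 0.63*m^2 + 0.34*m + 3.43)^2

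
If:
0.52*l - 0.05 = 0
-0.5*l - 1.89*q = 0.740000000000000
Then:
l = 0.10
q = -0.42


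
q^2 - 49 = (q - 7)*(q + 7)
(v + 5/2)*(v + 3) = v^2 + 11*v/2 + 15/2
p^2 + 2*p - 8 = (p - 2)*(p + 4)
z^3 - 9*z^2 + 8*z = z*(z - 8)*(z - 1)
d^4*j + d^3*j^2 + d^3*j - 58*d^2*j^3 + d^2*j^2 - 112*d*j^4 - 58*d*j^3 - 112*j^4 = (d - 8*j)*(d + 2*j)*(d + 7*j)*(d*j + j)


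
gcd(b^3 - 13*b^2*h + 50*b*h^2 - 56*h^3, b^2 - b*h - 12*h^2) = b - 4*h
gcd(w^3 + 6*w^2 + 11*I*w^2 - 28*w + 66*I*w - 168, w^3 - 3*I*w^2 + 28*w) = w + 4*I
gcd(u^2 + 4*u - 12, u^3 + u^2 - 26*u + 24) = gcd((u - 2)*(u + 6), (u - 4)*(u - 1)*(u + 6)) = u + 6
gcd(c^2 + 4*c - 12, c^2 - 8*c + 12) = c - 2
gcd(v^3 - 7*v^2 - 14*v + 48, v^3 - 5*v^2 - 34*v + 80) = v^2 - 10*v + 16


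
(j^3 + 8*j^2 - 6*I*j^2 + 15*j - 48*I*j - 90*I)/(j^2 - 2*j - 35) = (j^2 + j*(3 - 6*I) - 18*I)/(j - 7)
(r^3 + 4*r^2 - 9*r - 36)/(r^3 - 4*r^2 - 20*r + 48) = (r^2 - 9)/(r^2 - 8*r + 12)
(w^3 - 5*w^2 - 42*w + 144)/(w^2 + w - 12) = (w^2 - 2*w - 48)/(w + 4)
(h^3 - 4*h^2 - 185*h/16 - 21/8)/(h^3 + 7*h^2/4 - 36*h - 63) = (h + 1/4)/(h + 6)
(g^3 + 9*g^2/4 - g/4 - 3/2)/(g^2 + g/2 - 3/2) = (4*g^3 + 9*g^2 - g - 6)/(2*(2*g^2 + g - 3))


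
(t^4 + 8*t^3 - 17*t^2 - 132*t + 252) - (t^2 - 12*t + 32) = t^4 + 8*t^3 - 18*t^2 - 120*t + 220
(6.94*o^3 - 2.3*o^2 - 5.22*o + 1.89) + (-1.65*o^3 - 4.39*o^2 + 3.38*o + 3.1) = 5.29*o^3 - 6.69*o^2 - 1.84*o + 4.99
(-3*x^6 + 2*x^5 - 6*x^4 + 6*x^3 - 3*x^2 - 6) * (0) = 0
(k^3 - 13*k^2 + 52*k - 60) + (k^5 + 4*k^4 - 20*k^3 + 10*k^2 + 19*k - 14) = k^5 + 4*k^4 - 19*k^3 - 3*k^2 + 71*k - 74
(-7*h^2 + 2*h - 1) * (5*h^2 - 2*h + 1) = -35*h^4 + 24*h^3 - 16*h^2 + 4*h - 1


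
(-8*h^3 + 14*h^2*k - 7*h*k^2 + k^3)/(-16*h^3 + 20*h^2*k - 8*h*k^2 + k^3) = (h - k)/(2*h - k)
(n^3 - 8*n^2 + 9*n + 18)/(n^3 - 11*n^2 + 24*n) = (n^2 - 5*n - 6)/(n*(n - 8))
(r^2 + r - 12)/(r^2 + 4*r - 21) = (r + 4)/(r + 7)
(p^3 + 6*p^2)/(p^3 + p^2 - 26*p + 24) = p^2/(p^2 - 5*p + 4)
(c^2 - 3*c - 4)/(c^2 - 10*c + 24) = (c + 1)/(c - 6)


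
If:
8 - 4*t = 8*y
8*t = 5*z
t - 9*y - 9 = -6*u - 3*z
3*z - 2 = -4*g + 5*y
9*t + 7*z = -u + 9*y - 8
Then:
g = 10529/5516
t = -120/1379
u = 4343/1379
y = 1439/1379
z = -192/1379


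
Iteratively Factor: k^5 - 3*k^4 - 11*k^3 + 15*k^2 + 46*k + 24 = (k + 1)*(k^4 - 4*k^3 - 7*k^2 + 22*k + 24) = (k - 4)*(k + 1)*(k^3 - 7*k - 6) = (k - 4)*(k + 1)^2*(k^2 - k - 6) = (k - 4)*(k + 1)^2*(k + 2)*(k - 3)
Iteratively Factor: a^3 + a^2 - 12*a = (a - 3)*(a^2 + 4*a) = (a - 3)*(a + 4)*(a)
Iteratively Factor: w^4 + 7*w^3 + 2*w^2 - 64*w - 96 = (w - 3)*(w^3 + 10*w^2 + 32*w + 32) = (w - 3)*(w + 4)*(w^2 + 6*w + 8) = (w - 3)*(w + 2)*(w + 4)*(w + 4)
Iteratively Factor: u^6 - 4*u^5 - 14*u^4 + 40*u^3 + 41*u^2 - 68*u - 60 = (u - 2)*(u^5 - 2*u^4 - 18*u^3 + 4*u^2 + 49*u + 30) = (u - 2)^2*(u^4 - 18*u^2 - 32*u - 15) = (u - 2)^2*(u + 1)*(u^3 - u^2 - 17*u - 15) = (u - 2)^2*(u + 1)*(u + 3)*(u^2 - 4*u - 5) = (u - 5)*(u - 2)^2*(u + 1)*(u + 3)*(u + 1)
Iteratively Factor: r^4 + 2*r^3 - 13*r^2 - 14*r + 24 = (r - 3)*(r^3 + 5*r^2 + 2*r - 8) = (r - 3)*(r - 1)*(r^2 + 6*r + 8) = (r - 3)*(r - 1)*(r + 2)*(r + 4)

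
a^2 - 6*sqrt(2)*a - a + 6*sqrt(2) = (a - 1)*(a - 6*sqrt(2))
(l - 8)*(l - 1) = l^2 - 9*l + 8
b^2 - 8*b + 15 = (b - 5)*(b - 3)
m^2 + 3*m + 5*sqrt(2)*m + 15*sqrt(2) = (m + 3)*(m + 5*sqrt(2))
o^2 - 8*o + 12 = (o - 6)*(o - 2)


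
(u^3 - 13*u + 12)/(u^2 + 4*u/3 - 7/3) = 3*(u^2 + u - 12)/(3*u + 7)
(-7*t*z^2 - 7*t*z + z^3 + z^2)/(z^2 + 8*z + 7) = z*(-7*t + z)/(z + 7)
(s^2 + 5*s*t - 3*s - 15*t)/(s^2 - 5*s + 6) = (s + 5*t)/(s - 2)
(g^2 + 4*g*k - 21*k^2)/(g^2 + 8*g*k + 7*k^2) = (g - 3*k)/(g + k)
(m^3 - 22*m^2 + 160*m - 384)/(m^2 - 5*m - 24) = (m^2 - 14*m + 48)/(m + 3)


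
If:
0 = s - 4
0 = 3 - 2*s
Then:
No Solution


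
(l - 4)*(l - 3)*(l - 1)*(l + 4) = l^4 - 4*l^3 - 13*l^2 + 64*l - 48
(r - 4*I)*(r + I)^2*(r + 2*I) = r^4 + 11*r^2 + 18*I*r - 8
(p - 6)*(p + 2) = p^2 - 4*p - 12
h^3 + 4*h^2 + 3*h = h*(h + 1)*(h + 3)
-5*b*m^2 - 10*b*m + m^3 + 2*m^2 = m*(-5*b + m)*(m + 2)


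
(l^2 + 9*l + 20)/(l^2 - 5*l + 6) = (l^2 + 9*l + 20)/(l^2 - 5*l + 6)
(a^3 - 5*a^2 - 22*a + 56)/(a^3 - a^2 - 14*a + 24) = (a - 7)/(a - 3)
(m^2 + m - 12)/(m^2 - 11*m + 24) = (m + 4)/(m - 8)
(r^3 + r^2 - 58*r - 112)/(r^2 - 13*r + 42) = (r^3 + r^2 - 58*r - 112)/(r^2 - 13*r + 42)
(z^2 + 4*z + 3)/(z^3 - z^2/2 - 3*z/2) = 2*(z + 3)/(z*(2*z - 3))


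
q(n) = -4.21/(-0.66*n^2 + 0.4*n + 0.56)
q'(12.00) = -0.01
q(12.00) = 0.05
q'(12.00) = -0.01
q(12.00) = 0.05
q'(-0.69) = 6040.28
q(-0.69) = 139.28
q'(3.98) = -0.30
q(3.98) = 0.51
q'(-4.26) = 0.15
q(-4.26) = 0.32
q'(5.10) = -0.13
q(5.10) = 0.29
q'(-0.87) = 78.84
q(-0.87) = 14.64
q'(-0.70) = 2959.31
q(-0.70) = 97.00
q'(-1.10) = 16.93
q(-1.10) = 6.20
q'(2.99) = -0.87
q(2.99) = 1.02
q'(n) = -4.21*(1.32*n - 0.4)/(-0.66*n^2 + 0.4*n + 0.56)^2 = (1.684 - 5.5572*n)/(-0.66*n^2 + 0.4*n + 0.56)^2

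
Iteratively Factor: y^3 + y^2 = (y)*(y^2 + y) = y^2*(y + 1)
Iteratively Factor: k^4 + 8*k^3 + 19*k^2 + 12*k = (k + 1)*(k^3 + 7*k^2 + 12*k) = (k + 1)*(k + 3)*(k^2 + 4*k) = (k + 1)*(k + 3)*(k + 4)*(k)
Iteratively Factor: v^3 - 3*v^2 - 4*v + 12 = (v - 3)*(v^2 - 4) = (v - 3)*(v + 2)*(v - 2)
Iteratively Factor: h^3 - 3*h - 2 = (h - 2)*(h^2 + 2*h + 1) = (h - 2)*(h + 1)*(h + 1)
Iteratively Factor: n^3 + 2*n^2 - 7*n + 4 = (n - 1)*(n^2 + 3*n - 4) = (n - 1)*(n + 4)*(n - 1)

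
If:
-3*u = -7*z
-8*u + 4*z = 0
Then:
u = 0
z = 0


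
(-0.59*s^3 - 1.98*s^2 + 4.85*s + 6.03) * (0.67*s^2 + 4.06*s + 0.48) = -0.3953*s^5 - 3.722*s^4 - 5.0725*s^3 + 22.7807*s^2 + 26.8098*s + 2.8944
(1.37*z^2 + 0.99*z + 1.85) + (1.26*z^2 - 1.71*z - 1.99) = 2.63*z^2 - 0.72*z - 0.14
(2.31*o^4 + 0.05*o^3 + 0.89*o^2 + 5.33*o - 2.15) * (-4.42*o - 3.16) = -10.2102*o^5 - 7.5206*o^4 - 4.0918*o^3 - 26.371*o^2 - 7.3398*o + 6.794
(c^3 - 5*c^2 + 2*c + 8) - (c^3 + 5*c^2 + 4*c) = -10*c^2 - 2*c + 8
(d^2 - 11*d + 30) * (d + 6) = d^3 - 5*d^2 - 36*d + 180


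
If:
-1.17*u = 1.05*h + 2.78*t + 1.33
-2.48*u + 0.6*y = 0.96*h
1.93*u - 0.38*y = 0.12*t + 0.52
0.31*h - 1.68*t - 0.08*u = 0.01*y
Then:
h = -0.85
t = -0.15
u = -0.03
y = -1.48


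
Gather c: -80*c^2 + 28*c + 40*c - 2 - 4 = -80*c^2 + 68*c - 6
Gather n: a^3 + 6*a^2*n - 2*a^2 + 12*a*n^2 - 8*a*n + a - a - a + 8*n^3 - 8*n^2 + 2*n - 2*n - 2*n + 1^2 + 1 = a^3 - 2*a^2 - a + 8*n^3 + n^2*(12*a - 8) + n*(6*a^2 - 8*a - 2) + 2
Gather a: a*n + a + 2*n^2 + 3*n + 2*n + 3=a*(n + 1) + 2*n^2 + 5*n + 3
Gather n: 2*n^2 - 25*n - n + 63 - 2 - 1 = 2*n^2 - 26*n + 60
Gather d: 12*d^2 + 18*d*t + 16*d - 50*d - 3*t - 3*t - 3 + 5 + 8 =12*d^2 + d*(18*t - 34) - 6*t + 10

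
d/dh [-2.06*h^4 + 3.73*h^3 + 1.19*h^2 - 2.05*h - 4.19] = -8.24*h^3 + 11.19*h^2 + 2.38*h - 2.05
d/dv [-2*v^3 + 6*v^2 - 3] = 6*v*(2 - v)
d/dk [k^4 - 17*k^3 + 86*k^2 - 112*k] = 4*k^3 - 51*k^2 + 172*k - 112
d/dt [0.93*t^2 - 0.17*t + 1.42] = 1.86*t - 0.17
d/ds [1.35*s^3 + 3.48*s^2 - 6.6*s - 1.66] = 4.05*s^2 + 6.96*s - 6.6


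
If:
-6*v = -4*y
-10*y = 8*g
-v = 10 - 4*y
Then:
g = -15/4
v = 2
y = 3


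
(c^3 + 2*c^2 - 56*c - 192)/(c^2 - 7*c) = (c^3 + 2*c^2 - 56*c - 192)/(c*(c - 7))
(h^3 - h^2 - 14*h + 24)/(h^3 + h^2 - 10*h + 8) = (h - 3)/(h - 1)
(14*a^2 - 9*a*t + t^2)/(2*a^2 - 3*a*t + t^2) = (-7*a + t)/(-a + t)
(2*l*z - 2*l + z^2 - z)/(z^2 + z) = (2*l*z - 2*l + z^2 - z)/(z*(z + 1))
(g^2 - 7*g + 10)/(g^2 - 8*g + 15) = (g - 2)/(g - 3)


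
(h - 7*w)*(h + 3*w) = h^2 - 4*h*w - 21*w^2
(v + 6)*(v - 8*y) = v^2 - 8*v*y + 6*v - 48*y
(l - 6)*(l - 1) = l^2 - 7*l + 6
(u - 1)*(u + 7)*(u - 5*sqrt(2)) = u^3 - 5*sqrt(2)*u^2 + 6*u^2 - 30*sqrt(2)*u - 7*u + 35*sqrt(2)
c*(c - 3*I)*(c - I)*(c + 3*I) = c^4 - I*c^3 + 9*c^2 - 9*I*c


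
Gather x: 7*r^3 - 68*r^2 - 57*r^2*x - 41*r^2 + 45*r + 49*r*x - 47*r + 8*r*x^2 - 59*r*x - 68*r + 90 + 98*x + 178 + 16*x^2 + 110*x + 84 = 7*r^3 - 109*r^2 - 70*r + x^2*(8*r + 16) + x*(-57*r^2 - 10*r + 208) + 352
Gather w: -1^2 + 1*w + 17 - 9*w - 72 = -8*w - 56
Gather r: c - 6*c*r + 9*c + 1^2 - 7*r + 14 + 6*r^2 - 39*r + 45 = 10*c + 6*r^2 + r*(-6*c - 46) + 60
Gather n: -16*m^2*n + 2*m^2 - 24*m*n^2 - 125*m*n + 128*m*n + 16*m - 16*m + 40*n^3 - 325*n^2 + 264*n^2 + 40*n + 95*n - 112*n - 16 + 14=2*m^2 + 40*n^3 + n^2*(-24*m - 61) + n*(-16*m^2 + 3*m + 23) - 2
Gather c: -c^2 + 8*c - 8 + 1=-c^2 + 8*c - 7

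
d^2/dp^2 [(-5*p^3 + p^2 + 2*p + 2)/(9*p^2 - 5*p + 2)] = 4*(86*p^3 + 291*p^2 - 219*p + 19)/(729*p^6 - 1215*p^5 + 1161*p^4 - 665*p^3 + 258*p^2 - 60*p + 8)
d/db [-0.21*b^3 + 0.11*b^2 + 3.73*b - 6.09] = -0.63*b^2 + 0.22*b + 3.73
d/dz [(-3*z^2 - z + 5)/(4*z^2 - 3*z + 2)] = 13*(z^2 - 4*z + 1)/(16*z^4 - 24*z^3 + 25*z^2 - 12*z + 4)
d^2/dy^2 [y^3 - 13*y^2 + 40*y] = 6*y - 26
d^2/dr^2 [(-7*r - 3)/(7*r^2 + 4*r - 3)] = 2*(49*(3*r + 1)*(7*r^2 + 4*r - 3) - 4*(7*r + 2)^2*(7*r + 3))/(7*r^2 + 4*r - 3)^3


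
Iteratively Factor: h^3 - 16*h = (h)*(h^2 - 16) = h*(h + 4)*(h - 4)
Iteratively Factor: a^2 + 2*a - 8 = (a - 2)*(a + 4)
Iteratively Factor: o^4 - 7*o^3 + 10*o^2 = (o - 5)*(o^3 - 2*o^2) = (o - 5)*(o - 2)*(o^2) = o*(o - 5)*(o - 2)*(o)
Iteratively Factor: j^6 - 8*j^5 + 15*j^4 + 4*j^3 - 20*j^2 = (j + 1)*(j^5 - 9*j^4 + 24*j^3 - 20*j^2) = (j - 5)*(j + 1)*(j^4 - 4*j^3 + 4*j^2) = j*(j - 5)*(j + 1)*(j^3 - 4*j^2 + 4*j) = j^2*(j - 5)*(j + 1)*(j^2 - 4*j + 4) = j^2*(j - 5)*(j - 2)*(j + 1)*(j - 2)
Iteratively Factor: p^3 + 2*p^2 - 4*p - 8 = (p + 2)*(p^2 - 4) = (p - 2)*(p + 2)*(p + 2)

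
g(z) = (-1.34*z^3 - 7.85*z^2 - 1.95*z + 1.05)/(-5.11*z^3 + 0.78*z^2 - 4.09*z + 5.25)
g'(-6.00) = -0.04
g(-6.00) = 0.02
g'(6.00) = -0.05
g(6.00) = 0.53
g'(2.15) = -0.40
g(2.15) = 1.04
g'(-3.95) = -0.07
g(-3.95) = -0.09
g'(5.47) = -0.06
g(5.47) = 0.56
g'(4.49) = -0.08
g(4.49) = 0.62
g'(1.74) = -0.70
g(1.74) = 1.26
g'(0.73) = -140.37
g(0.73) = -7.34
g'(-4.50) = -0.06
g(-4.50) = -0.05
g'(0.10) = -0.60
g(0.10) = 0.16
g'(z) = (-4.02*z^2 - 15.7*z - 1.95)/(-5.11*z^3 + 0.78*z^2 - 4.09*z + 5.25) + (15.33*z^2 - 1.56*z + 4.09)*(-1.34*z^3 - 7.85*z^2 - 1.95*z + 1.05)/(-5.11*z^3 + 0.78*z^2 - 4.09*z + 5.25)^2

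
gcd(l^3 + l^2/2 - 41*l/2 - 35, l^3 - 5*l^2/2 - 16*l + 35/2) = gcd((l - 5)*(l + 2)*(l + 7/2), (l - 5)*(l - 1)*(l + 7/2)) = l^2 - 3*l/2 - 35/2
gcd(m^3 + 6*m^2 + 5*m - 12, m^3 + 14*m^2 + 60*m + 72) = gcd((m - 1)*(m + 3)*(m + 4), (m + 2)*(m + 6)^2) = 1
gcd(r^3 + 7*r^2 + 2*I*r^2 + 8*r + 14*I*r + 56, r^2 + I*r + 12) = r + 4*I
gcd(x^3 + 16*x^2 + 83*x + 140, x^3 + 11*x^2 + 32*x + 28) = x + 7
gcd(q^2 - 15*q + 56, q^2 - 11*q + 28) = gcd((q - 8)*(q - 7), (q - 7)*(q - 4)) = q - 7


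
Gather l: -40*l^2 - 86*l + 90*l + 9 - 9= -40*l^2 + 4*l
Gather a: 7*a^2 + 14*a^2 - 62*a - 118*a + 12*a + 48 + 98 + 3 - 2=21*a^2 - 168*a + 147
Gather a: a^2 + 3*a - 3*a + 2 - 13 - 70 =a^2 - 81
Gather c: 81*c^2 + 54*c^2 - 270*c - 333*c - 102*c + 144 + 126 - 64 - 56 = 135*c^2 - 705*c + 150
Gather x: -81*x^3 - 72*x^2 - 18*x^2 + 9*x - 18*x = -81*x^3 - 90*x^2 - 9*x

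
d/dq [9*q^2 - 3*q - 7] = 18*q - 3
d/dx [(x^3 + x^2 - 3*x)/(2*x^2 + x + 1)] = (2*x^4 + 2*x^3 + 10*x^2 + 2*x - 3)/(4*x^4 + 4*x^3 + 5*x^2 + 2*x + 1)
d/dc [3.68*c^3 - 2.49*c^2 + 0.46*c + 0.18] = 11.04*c^2 - 4.98*c + 0.46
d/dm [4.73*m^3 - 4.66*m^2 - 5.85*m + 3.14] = 14.19*m^2 - 9.32*m - 5.85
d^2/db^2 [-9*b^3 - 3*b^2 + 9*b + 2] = -54*b - 6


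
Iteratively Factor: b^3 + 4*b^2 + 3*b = (b)*(b^2 + 4*b + 3) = b*(b + 3)*(b + 1)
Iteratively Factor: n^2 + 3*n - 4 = (n - 1)*(n + 4)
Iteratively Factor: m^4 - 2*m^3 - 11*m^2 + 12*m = (m)*(m^3 - 2*m^2 - 11*m + 12) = m*(m - 1)*(m^2 - m - 12) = m*(m - 1)*(m + 3)*(m - 4)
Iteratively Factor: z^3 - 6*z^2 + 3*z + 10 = (z + 1)*(z^2 - 7*z + 10) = (z - 2)*(z + 1)*(z - 5)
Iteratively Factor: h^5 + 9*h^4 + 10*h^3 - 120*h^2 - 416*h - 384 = (h - 4)*(h^4 + 13*h^3 + 62*h^2 + 128*h + 96) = (h - 4)*(h + 2)*(h^3 + 11*h^2 + 40*h + 48) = (h - 4)*(h + 2)*(h + 4)*(h^2 + 7*h + 12) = (h - 4)*(h + 2)*(h + 4)^2*(h + 3)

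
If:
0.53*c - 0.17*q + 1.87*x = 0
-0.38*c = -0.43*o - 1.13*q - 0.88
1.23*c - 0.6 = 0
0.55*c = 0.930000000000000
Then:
No Solution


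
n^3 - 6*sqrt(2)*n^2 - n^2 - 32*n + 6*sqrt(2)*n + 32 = (n - 1)*(n - 8*sqrt(2))*(n + 2*sqrt(2))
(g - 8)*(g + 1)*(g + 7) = g^3 - 57*g - 56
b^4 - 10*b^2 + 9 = (b - 3)*(b - 1)*(b + 1)*(b + 3)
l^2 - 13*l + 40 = (l - 8)*(l - 5)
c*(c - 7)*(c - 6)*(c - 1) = c^4 - 14*c^3 + 55*c^2 - 42*c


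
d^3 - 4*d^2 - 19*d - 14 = (d - 7)*(d + 1)*(d + 2)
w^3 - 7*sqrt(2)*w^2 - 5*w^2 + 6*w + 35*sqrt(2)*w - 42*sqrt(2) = (w - 3)*(w - 2)*(w - 7*sqrt(2))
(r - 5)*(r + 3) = r^2 - 2*r - 15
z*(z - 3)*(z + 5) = z^3 + 2*z^2 - 15*z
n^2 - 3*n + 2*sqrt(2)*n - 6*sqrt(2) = (n - 3)*(n + 2*sqrt(2))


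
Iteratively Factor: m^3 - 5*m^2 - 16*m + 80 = (m - 5)*(m^2 - 16) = (m - 5)*(m - 4)*(m + 4)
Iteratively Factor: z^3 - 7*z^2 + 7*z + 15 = (z - 3)*(z^2 - 4*z - 5) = (z - 5)*(z - 3)*(z + 1)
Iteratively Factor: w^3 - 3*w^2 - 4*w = (w + 1)*(w^2 - 4*w) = (w - 4)*(w + 1)*(w)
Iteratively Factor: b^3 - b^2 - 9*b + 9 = (b - 3)*(b^2 + 2*b - 3) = (b - 3)*(b - 1)*(b + 3)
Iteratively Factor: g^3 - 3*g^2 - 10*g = (g - 5)*(g^2 + 2*g) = (g - 5)*(g + 2)*(g)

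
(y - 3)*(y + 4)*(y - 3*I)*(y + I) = y^4 + y^3 - 2*I*y^3 - 9*y^2 - 2*I*y^2 + 3*y + 24*I*y - 36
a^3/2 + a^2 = a^2*(a/2 + 1)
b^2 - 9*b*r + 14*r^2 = (b - 7*r)*(b - 2*r)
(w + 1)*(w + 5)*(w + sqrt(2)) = w^3 + sqrt(2)*w^2 + 6*w^2 + 5*w + 6*sqrt(2)*w + 5*sqrt(2)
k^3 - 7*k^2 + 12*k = k*(k - 4)*(k - 3)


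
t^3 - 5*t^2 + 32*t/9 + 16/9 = (t - 4)*(t - 4/3)*(t + 1/3)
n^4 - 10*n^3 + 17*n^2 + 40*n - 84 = (n - 7)*(n - 3)*(n - 2)*(n + 2)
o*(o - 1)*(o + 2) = o^3 + o^2 - 2*o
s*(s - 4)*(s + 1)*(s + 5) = s^4 + 2*s^3 - 19*s^2 - 20*s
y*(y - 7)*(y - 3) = y^3 - 10*y^2 + 21*y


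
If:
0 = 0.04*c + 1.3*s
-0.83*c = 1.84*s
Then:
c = 0.00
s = 0.00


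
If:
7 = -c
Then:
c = -7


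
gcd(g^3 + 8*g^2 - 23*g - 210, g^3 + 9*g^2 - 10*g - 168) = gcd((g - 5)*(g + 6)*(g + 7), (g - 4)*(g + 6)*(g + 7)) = g^2 + 13*g + 42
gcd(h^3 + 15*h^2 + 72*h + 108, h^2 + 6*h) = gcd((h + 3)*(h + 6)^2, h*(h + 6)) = h + 6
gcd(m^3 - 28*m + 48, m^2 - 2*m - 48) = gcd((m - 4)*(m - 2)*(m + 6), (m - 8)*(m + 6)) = m + 6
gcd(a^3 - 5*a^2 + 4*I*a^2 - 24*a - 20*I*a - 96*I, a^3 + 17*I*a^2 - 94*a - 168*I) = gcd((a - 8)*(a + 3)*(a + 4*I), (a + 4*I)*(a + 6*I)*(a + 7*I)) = a + 4*I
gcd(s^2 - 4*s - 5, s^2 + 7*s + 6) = s + 1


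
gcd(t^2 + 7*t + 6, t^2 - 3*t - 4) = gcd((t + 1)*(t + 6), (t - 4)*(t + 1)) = t + 1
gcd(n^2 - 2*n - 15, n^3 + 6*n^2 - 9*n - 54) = n + 3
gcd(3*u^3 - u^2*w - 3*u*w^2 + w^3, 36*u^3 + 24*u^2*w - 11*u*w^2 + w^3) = u + w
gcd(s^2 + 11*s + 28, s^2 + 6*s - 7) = s + 7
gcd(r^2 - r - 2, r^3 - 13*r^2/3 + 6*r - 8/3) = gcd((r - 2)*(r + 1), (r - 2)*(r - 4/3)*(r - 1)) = r - 2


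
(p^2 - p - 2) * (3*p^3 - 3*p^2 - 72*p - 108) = 3*p^5 - 6*p^4 - 75*p^3 - 30*p^2 + 252*p + 216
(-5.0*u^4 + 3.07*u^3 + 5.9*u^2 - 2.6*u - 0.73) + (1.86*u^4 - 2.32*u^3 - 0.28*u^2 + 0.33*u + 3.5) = -3.14*u^4 + 0.75*u^3 + 5.62*u^2 - 2.27*u + 2.77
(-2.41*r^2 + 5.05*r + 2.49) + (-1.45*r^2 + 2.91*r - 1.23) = -3.86*r^2 + 7.96*r + 1.26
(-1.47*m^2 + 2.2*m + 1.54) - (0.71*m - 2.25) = -1.47*m^2 + 1.49*m + 3.79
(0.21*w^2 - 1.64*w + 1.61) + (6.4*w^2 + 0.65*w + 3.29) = 6.61*w^2 - 0.99*w + 4.9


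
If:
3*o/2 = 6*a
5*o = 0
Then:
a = 0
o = 0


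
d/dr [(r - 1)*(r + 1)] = 2*r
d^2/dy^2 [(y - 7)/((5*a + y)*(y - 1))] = 2*((5*a + y)^2*(y - 7) - (5*a + y)^2*(y - 1) + (5*a + y)*(y - 7)*(y - 1) - (5*a + y)*(y - 1)^2 + (y - 7)*(y - 1)^2)/((5*a + y)^3*(y - 1)^3)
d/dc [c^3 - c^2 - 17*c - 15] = 3*c^2 - 2*c - 17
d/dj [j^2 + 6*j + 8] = 2*j + 6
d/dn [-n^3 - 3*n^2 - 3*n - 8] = -3*n^2 - 6*n - 3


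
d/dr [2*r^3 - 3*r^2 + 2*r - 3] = 6*r^2 - 6*r + 2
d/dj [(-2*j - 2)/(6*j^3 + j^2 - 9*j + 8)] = 2*(-6*j^3 - j^2 + 9*j + (j + 1)*(18*j^2 + 2*j - 9) - 8)/(6*j^3 + j^2 - 9*j + 8)^2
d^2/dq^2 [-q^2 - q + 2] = -2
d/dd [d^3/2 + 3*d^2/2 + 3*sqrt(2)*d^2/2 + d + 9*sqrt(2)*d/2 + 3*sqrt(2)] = 3*d^2/2 + 3*d + 3*sqrt(2)*d + 1 + 9*sqrt(2)/2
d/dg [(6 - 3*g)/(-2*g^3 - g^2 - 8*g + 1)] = 3*(2*g^3 + g^2 + 8*g - 2*(g - 2)*(3*g^2 + g + 4) - 1)/(2*g^3 + g^2 + 8*g - 1)^2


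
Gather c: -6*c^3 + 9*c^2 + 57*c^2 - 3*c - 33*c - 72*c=-6*c^3 + 66*c^2 - 108*c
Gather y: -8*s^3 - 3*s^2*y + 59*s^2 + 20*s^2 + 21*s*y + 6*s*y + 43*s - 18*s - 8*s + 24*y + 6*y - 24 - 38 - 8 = -8*s^3 + 79*s^2 + 17*s + y*(-3*s^2 + 27*s + 30) - 70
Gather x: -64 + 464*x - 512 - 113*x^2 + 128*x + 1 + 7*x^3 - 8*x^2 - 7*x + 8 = 7*x^3 - 121*x^2 + 585*x - 567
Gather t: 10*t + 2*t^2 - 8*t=2*t^2 + 2*t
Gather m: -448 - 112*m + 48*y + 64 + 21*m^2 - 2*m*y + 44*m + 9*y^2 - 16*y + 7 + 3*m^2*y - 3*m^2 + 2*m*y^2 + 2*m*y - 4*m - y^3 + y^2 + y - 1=m^2*(3*y + 18) + m*(2*y^2 - 72) - y^3 + 10*y^2 + 33*y - 378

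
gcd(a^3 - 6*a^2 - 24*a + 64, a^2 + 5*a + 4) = a + 4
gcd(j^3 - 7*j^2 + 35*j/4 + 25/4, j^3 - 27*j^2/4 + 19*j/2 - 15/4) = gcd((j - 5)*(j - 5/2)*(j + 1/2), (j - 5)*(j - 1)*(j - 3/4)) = j - 5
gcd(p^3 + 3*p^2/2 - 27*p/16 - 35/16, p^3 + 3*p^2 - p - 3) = p + 1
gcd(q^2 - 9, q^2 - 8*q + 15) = q - 3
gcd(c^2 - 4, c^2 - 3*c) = 1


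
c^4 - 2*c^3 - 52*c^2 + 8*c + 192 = (c - 8)*(c - 2)*(c + 2)*(c + 6)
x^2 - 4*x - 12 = (x - 6)*(x + 2)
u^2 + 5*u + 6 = (u + 2)*(u + 3)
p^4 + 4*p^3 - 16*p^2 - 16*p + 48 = (p - 2)^2*(p + 2)*(p + 6)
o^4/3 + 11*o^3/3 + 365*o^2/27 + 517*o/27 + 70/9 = (o/3 + 1)*(o + 2/3)*(o + 7/3)*(o + 5)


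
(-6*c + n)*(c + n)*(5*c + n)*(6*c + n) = -180*c^4 - 216*c^3*n - 31*c^2*n^2 + 6*c*n^3 + n^4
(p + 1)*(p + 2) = p^2 + 3*p + 2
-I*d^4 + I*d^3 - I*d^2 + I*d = d*(d - I)*(d + I)*(-I*d + I)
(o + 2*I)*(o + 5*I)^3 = o^4 + 17*I*o^3 - 105*o^2 - 275*I*o + 250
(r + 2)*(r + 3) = r^2 + 5*r + 6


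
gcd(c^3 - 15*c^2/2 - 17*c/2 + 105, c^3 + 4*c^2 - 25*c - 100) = c - 5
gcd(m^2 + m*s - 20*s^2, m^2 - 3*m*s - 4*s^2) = -m + 4*s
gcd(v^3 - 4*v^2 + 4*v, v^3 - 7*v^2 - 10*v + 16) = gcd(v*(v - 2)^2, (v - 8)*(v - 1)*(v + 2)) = 1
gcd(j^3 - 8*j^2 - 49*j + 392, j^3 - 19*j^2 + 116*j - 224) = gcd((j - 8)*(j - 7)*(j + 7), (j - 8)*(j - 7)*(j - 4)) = j^2 - 15*j + 56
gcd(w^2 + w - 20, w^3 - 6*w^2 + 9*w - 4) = w - 4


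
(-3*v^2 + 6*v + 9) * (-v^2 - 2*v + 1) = 3*v^4 - 24*v^2 - 12*v + 9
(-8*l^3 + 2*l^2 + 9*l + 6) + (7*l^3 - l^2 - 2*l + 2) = -l^3 + l^2 + 7*l + 8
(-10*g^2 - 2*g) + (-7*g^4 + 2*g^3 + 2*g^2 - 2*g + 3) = -7*g^4 + 2*g^3 - 8*g^2 - 4*g + 3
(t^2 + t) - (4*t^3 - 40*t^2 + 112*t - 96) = -4*t^3 + 41*t^2 - 111*t + 96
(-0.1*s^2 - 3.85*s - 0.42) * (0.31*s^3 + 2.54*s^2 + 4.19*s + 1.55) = -0.031*s^5 - 1.4475*s^4 - 10.3282*s^3 - 17.3533*s^2 - 7.7273*s - 0.651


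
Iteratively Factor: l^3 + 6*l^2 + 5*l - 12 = (l + 3)*(l^2 + 3*l - 4) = (l + 3)*(l + 4)*(l - 1)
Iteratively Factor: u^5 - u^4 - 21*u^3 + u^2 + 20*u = (u)*(u^4 - u^3 - 21*u^2 + u + 20) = u*(u - 5)*(u^3 + 4*u^2 - u - 4) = u*(u - 5)*(u + 4)*(u^2 - 1) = u*(u - 5)*(u + 1)*(u + 4)*(u - 1)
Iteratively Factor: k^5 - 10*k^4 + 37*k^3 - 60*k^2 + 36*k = (k - 2)*(k^4 - 8*k^3 + 21*k^2 - 18*k) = (k - 3)*(k - 2)*(k^3 - 5*k^2 + 6*k) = k*(k - 3)*(k - 2)*(k^2 - 5*k + 6) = k*(k - 3)^2*(k - 2)*(k - 2)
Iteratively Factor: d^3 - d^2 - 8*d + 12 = (d - 2)*(d^2 + d - 6) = (d - 2)*(d + 3)*(d - 2)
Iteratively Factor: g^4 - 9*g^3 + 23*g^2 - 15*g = (g)*(g^3 - 9*g^2 + 23*g - 15) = g*(g - 3)*(g^2 - 6*g + 5) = g*(g - 3)*(g - 1)*(g - 5)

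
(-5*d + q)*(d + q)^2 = -5*d^3 - 9*d^2*q - 3*d*q^2 + q^3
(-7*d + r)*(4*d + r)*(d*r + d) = -28*d^3*r - 28*d^3 - 3*d^2*r^2 - 3*d^2*r + d*r^3 + d*r^2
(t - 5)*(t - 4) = t^2 - 9*t + 20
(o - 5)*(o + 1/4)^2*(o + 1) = o^4 - 7*o^3/2 - 111*o^2/16 - 11*o/4 - 5/16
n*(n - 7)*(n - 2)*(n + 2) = n^4 - 7*n^3 - 4*n^2 + 28*n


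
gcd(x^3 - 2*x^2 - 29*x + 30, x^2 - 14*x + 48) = x - 6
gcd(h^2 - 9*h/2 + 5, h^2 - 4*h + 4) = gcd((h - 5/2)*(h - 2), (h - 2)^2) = h - 2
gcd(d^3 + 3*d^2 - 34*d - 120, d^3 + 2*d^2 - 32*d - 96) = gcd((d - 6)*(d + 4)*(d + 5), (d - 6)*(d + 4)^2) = d^2 - 2*d - 24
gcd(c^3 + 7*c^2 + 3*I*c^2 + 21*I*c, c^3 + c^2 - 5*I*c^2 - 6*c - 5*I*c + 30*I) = 1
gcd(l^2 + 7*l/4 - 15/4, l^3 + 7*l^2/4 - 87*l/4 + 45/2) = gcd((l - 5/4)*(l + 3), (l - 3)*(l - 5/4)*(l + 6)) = l - 5/4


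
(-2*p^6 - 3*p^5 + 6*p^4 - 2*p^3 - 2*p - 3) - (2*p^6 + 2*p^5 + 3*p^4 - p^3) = -4*p^6 - 5*p^5 + 3*p^4 - p^3 - 2*p - 3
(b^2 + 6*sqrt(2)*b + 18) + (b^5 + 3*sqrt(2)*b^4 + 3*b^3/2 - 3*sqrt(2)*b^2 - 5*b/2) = b^5 + 3*sqrt(2)*b^4 + 3*b^3/2 - 3*sqrt(2)*b^2 + b^2 - 5*b/2 + 6*sqrt(2)*b + 18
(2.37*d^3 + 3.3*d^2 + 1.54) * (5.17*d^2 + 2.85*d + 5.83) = 12.2529*d^5 + 23.8155*d^4 + 23.2221*d^3 + 27.2008*d^2 + 4.389*d + 8.9782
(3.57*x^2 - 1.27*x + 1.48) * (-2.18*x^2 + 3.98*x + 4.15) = -7.7826*x^4 + 16.9772*x^3 + 6.5345*x^2 + 0.619899999999999*x + 6.142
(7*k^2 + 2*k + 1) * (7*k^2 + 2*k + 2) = 49*k^4 + 28*k^3 + 25*k^2 + 6*k + 2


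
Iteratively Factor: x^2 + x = (x)*(x + 1)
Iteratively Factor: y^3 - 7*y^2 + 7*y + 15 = (y + 1)*(y^2 - 8*y + 15) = (y - 3)*(y + 1)*(y - 5)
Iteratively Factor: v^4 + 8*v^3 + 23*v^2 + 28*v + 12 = (v + 1)*(v^3 + 7*v^2 + 16*v + 12) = (v + 1)*(v + 3)*(v^2 + 4*v + 4) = (v + 1)*(v + 2)*(v + 3)*(v + 2)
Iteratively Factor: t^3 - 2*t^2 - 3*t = (t)*(t^2 - 2*t - 3) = t*(t - 3)*(t + 1)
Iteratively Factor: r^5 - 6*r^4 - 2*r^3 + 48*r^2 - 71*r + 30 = (r + 3)*(r^4 - 9*r^3 + 25*r^2 - 27*r + 10) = (r - 5)*(r + 3)*(r^3 - 4*r^2 + 5*r - 2) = (r - 5)*(r - 1)*(r + 3)*(r^2 - 3*r + 2) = (r - 5)*(r - 1)^2*(r + 3)*(r - 2)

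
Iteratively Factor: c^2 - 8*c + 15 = (c - 3)*(c - 5)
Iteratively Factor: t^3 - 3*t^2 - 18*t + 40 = (t - 5)*(t^2 + 2*t - 8) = (t - 5)*(t - 2)*(t + 4)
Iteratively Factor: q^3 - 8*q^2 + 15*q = (q)*(q^2 - 8*q + 15) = q*(q - 3)*(q - 5)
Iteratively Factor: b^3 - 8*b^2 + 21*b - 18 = (b - 3)*(b^2 - 5*b + 6) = (b - 3)^2*(b - 2)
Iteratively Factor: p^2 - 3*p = (p - 3)*(p)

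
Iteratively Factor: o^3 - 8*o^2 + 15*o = (o - 3)*(o^2 - 5*o) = (o - 5)*(o - 3)*(o)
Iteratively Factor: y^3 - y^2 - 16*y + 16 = (y - 1)*(y^2 - 16) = (y - 4)*(y - 1)*(y + 4)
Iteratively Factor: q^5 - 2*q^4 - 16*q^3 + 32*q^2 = (q + 4)*(q^4 - 6*q^3 + 8*q^2) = q*(q + 4)*(q^3 - 6*q^2 + 8*q) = q*(q - 2)*(q + 4)*(q^2 - 4*q) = q*(q - 4)*(q - 2)*(q + 4)*(q)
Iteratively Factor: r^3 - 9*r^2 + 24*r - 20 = (r - 2)*(r^2 - 7*r + 10) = (r - 2)^2*(r - 5)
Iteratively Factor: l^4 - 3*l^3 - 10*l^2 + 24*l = (l - 2)*(l^3 - l^2 - 12*l) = (l - 2)*(l + 3)*(l^2 - 4*l) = (l - 4)*(l - 2)*(l + 3)*(l)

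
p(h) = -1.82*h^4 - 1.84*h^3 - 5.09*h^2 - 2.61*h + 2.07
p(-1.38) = -5.79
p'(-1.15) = 12.87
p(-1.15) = -2.04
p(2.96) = -237.68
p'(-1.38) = 20.06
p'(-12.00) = 11904.51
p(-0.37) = 2.40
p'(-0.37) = 0.77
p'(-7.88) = 3296.98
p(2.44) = -125.84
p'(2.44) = -166.07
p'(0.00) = -2.61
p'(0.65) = -13.56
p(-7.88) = -6410.50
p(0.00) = 2.07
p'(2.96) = -269.91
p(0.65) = -2.61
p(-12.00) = -35259.57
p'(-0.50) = 2.01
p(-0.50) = 2.22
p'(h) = -7.28*h^3 - 5.52*h^2 - 10.18*h - 2.61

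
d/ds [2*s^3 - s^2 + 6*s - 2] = 6*s^2 - 2*s + 6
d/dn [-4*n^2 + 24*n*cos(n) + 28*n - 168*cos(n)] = -24*n*sin(n) - 8*n + 168*sin(n) + 24*cos(n) + 28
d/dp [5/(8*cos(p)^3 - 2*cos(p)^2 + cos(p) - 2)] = 5*(24*cos(p)^2 - 4*cos(p) + 1)*sin(p)/(8*cos(p)^3 - 2*cos(p)^2 + cos(p) - 2)^2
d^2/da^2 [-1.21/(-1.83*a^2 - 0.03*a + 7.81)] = (-8.104338*a^2 - 0.132858*a + 1.21*(3.66*a + 0.03)*(7.32*a + 0.06) + 34.587366)/(1.83*a^2 + 0.03*a - 7.81)^3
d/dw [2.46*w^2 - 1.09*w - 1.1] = 4.92*w - 1.09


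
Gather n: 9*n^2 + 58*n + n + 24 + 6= 9*n^2 + 59*n + 30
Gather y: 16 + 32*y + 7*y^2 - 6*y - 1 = 7*y^2 + 26*y + 15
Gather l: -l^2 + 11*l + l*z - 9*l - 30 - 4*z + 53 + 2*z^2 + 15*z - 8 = -l^2 + l*(z + 2) + 2*z^2 + 11*z + 15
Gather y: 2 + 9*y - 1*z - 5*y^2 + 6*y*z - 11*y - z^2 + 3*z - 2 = -5*y^2 + y*(6*z - 2) - z^2 + 2*z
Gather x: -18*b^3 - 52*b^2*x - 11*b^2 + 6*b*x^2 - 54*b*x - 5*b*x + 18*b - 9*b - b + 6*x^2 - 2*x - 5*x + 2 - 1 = -18*b^3 - 11*b^2 + 8*b + x^2*(6*b + 6) + x*(-52*b^2 - 59*b - 7) + 1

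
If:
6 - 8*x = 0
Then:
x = 3/4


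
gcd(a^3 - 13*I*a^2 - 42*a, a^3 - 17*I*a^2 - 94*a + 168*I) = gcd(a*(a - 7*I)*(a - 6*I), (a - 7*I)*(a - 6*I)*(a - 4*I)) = a^2 - 13*I*a - 42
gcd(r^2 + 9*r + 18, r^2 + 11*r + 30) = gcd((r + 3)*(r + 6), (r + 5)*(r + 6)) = r + 6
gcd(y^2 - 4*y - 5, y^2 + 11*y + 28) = 1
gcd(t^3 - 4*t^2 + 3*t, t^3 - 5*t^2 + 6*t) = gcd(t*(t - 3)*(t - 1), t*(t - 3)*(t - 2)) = t^2 - 3*t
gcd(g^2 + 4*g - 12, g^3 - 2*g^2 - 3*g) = 1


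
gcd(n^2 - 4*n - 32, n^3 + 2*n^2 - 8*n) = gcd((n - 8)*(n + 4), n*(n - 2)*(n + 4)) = n + 4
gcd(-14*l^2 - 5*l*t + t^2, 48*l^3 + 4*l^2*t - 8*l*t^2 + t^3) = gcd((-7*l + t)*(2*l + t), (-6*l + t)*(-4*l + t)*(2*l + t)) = 2*l + t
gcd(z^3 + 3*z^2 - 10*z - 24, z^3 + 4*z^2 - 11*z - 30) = z^2 - z - 6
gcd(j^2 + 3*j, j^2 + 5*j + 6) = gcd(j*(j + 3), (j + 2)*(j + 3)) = j + 3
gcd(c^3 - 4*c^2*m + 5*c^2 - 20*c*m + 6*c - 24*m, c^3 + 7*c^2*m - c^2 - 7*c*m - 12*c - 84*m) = c + 3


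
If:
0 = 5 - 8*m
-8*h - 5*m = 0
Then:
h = -25/64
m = 5/8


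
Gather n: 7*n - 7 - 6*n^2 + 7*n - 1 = -6*n^2 + 14*n - 8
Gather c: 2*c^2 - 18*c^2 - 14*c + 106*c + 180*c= -16*c^2 + 272*c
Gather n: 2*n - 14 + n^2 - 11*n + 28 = n^2 - 9*n + 14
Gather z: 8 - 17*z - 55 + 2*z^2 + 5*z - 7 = 2*z^2 - 12*z - 54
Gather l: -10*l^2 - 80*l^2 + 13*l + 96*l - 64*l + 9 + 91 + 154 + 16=-90*l^2 + 45*l + 270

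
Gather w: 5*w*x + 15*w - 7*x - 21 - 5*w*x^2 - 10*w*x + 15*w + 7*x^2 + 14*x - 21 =w*(-5*x^2 - 5*x + 30) + 7*x^2 + 7*x - 42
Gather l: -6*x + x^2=x^2 - 6*x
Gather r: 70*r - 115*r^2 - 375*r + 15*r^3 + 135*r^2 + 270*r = 15*r^3 + 20*r^2 - 35*r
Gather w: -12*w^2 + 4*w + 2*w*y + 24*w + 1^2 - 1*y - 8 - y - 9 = -12*w^2 + w*(2*y + 28) - 2*y - 16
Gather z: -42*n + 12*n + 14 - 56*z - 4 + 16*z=-30*n - 40*z + 10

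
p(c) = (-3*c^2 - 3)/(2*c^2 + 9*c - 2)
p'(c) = -6*c/(2*c^2 + 9*c - 2) + (-4*c - 9)*(-3*c^2 - 3)/(2*c^2 + 9*c - 2)^2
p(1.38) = -0.61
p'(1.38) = 0.04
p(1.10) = -0.64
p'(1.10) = 0.19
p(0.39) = -1.91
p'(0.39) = 9.80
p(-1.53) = 0.90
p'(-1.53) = -0.59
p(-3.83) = 6.59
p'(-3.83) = -9.06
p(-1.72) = 1.03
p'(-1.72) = -0.70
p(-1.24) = 0.75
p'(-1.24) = -0.44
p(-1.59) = 0.94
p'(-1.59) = -0.63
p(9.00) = -1.02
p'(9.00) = -0.03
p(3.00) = -0.70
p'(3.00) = -0.08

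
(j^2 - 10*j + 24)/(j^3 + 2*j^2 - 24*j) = (j - 6)/(j*(j + 6))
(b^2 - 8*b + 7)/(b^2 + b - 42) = (b^2 - 8*b + 7)/(b^2 + b - 42)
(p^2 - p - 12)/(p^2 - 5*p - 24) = (p - 4)/(p - 8)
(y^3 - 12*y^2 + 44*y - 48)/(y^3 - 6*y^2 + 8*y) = (y - 6)/y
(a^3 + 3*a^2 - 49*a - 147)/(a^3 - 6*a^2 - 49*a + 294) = (a + 3)/(a - 6)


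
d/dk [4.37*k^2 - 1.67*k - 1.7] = 8.74*k - 1.67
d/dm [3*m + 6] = 3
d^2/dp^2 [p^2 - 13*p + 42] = 2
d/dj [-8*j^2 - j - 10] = -16*j - 1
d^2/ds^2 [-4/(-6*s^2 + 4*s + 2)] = 4*(9*s^2 - 6*s - 4*(3*s - 1)^2 - 3)/(-3*s^2 + 2*s + 1)^3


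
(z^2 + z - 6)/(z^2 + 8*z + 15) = (z - 2)/(z + 5)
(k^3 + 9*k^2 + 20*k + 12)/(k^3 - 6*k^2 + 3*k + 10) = (k^2 + 8*k + 12)/(k^2 - 7*k + 10)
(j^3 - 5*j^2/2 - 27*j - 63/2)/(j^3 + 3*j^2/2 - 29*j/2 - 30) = (2*j^2 - 11*j - 21)/(2*j^2 - 3*j - 20)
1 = 1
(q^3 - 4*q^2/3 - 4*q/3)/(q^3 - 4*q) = (q + 2/3)/(q + 2)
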